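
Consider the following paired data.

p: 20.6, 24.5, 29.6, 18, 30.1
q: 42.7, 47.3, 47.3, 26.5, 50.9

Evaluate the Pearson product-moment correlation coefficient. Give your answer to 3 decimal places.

n = 5, Σp = 122.8, Σq = 214.7, Σp² = 3130.78, Σq² = 9590.93, Σpq = 5447.64
nΣpq − ΣpΣq = 27238.2 − 26365.16 = 873.04
nΣp² − (Σp)² = 15653.9 − 15079.84 = 574.06; nΣq² − (Σq)² = 47954.65 − 46096.09 = 1858.56
r = 873.04 / √(574.06 × 1858.56) = 873.04 / 1032.9206 ≈ 0.845

0.845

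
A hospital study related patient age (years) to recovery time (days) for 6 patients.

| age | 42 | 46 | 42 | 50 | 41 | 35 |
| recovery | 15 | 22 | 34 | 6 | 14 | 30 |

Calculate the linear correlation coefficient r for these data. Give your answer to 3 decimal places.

-0.633

n = 6, Σx = 256, Σy = 121, Σx² = 11050, Σy² = 2997, Σxy = 4994
nΣxy − ΣxΣy = 29964 − 30976 = -1012
nΣx² − (Σx)² = 66300 − 65536 = 764; nΣy² − (Σy)² = 17982 − 14641 = 3341
r = -1012 / √(764 × 3341) = -1012 / 1597.6620 ≈ -0.633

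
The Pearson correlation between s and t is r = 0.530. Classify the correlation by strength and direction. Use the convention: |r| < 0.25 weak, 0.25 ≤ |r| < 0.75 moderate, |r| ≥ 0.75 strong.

r = 0.530 > 0 so the relationship is positive.
|r| = 0.530, which falls in the moderate range.

moderate positive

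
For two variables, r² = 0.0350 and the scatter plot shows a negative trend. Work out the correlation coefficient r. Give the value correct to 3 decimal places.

-0.187

|r| = √0.0350 = 0.187
The association is negative, so r = −0.187.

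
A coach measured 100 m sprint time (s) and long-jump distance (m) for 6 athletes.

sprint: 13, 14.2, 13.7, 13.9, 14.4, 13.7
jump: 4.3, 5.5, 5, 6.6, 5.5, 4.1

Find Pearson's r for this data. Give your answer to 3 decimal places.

n = 6, Σx = 82.9, Σy = 31, Σx² = 1146.59, Σy² = 164.36, Σxy = 429.61
nΣxy − ΣxΣy = 2577.66 − 2569.9 = 7.76
nΣx² − (Σx)² = 6879.54 − 6872.41 = 7.13; nΣy² − (Σy)² = 986.16 − 961 = 25.16
r = 7.76 / √(7.13 × 25.16) = 7.76 / 13.3937 ≈ 0.579

0.579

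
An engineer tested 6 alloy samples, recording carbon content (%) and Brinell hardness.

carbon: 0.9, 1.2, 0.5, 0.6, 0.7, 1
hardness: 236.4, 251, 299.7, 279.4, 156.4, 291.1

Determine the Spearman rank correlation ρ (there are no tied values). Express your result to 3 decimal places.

Rank carbon: 4, 6, 1, 2, 3, 5
Rank hardness: 2, 3, 6, 4, 1, 5
d = rank(carbon) − rank(hardness): 2, 3, -5, -2, 2, 0; Σd² = 46
ρ = 1 − 6Σd² / [n(n²−1)] = 1 − 6×46 / (6×35) = 1 − 276/210 ≈ -0.314

-0.314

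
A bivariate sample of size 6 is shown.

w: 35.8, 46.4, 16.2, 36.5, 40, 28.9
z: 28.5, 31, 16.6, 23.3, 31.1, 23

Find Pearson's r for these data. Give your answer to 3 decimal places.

n = 6, Σw = 203.8, Σz = 153.5, Σw² = 7464.5, Σz² = 4087.91, Σwz = 5486.77
nΣwz − ΣwΣz = 32920.62 − 31283.3 = 1637.32
nΣw² − (Σw)² = 44787 − 41534.44 = 3252.56; nΣz² − (Σz)² = 24527.46 − 23562.25 = 965.21
r = 1637.32 / √(3252.56 × 965.21) = 1637.32 / 1771.8362 ≈ 0.924

0.924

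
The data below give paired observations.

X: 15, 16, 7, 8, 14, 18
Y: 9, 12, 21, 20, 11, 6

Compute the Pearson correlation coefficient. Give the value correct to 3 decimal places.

n = 6, ΣX = 78, ΣY = 79, ΣX² = 1114, ΣY² = 1223, ΣXY = 896
nΣXY − ΣXΣY = 5376 − 6162 = -786
nΣX² − (ΣX)² = 6684 − 6084 = 600; nΣY² − (ΣY)² = 7338 − 6241 = 1097
r = -786 / √(600 × 1097) = -786 / 811.2953 ≈ -0.969

-0.969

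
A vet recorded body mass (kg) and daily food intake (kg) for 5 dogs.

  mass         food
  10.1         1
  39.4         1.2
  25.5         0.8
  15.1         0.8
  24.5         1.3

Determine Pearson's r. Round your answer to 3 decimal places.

0.470

n = 5, Σx = 114.6, Σy = 5.1, Σx² = 3132.88, Σy² = 5.41, Σxy = 121.71
nΣxy − ΣxΣy = 608.55 − 584.46 = 24.09
nΣx² − (Σx)² = 15664.4 − 13133.16 = 2531.24; nΣy² − (Σy)² = 27.05 − 26.01 = 1.04
r = 24.09 / √(2531.24 × 1.04) = 24.09 / 51.3078 ≈ 0.470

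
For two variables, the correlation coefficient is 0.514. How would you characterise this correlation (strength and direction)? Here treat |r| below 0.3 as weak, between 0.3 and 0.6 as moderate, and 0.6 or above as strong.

moderate positive

r = 0.514 > 0 so the relationship is positive.
|r| = 0.514, which falls in the moderate range.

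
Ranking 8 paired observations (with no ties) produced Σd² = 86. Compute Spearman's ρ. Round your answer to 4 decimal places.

ρ = 1 − 6Σd² / [n(n²−1)] = 1 − 6×86 / (8×63)
  = 1 − 516/504 = 1 − 1.02381 ≈ -0.0238

-0.0238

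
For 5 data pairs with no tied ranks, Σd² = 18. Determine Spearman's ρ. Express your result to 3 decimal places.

0.100

ρ = 1 − 6Σd² / [n(n²−1)] = 1 − 6×18 / (5×24)
  = 1 − 108/120 = 1 − 0.9000 ≈ 0.100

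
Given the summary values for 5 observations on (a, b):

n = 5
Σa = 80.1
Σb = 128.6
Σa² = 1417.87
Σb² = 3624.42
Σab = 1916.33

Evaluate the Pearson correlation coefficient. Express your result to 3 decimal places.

-0.696

r = (nΣab − ΣaΣb) / √[(nΣa² − (Σa)²)(nΣb² − (Σb)²)]
Numerator: 5×1916.33 − 80.1×128.6 = -719.21
Denominator: √[(7089.35 − 6416.01)(18122.1 − 16537.96)] = √[673.34 × 1584.14] = 1032.7947
r = -719.21 / 1032.7947 ≈ -0.696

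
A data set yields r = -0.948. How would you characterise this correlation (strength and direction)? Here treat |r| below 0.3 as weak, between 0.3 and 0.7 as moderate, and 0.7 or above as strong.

strong negative

r = -0.948 < 0 so the relationship is negative.
|r| = 0.948, which falls in the strong range.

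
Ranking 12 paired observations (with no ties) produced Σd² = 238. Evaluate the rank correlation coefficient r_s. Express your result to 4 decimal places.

ρ = 1 − 6Σd² / [n(n²−1)] = 1 − 6×238 / (12×143)
  = 1 − 1428/1716 = 1 − 0.83217 ≈ 0.1678

0.1678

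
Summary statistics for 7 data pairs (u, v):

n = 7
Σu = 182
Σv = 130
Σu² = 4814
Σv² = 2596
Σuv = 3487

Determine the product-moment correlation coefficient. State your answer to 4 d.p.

r = (nΣuv − ΣuΣv) / √[(nΣu² − (Σu)²)(nΣv² − (Σv)²)]
Numerator: 7×3487 − 182×130 = 749
Denominator: √[(33698 − 33124)(18172 − 16900)] = √[574 × 1272] = 854.4753
r = 749 / 854.4753 ≈ 0.8766

0.8766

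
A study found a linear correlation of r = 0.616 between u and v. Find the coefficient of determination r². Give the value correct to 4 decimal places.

0.3795

r² = (0.616)² = 0.3795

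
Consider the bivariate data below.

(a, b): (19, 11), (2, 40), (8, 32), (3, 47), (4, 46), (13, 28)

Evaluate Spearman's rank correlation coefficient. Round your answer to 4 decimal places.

Rank a: 6, 1, 4, 2, 3, 5
Rank b: 1, 4, 3, 6, 5, 2
d = rank(a) − rank(b): 5, -3, 1, -4, -2, 3; Σd² = 64
ρ = 1 − 6Σd² / [n(n²−1)] = 1 − 6×64 / (6×35) = 1 − 384/210 ≈ -0.8286

-0.8286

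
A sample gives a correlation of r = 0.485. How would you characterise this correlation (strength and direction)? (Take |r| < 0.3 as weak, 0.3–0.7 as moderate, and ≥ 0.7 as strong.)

r = 0.485 > 0 so the relationship is positive.
|r| = 0.485, which falls in the moderate range.

moderate positive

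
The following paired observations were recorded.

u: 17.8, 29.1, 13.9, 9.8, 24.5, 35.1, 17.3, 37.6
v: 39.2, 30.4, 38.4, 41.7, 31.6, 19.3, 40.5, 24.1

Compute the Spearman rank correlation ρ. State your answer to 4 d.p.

-0.9048

Rank u: 4, 6, 2, 1, 5, 7, 3, 8
Rank v: 6, 3, 5, 8, 4, 1, 7, 2
d = rank(u) − rank(v): -2, 3, -3, -7, 1, 6, -4, 6; Σd² = 160
ρ = 1 − 6Σd² / [n(n²−1)] = 1 − 6×160 / (8×63) = 1 − 960/504 ≈ -0.9048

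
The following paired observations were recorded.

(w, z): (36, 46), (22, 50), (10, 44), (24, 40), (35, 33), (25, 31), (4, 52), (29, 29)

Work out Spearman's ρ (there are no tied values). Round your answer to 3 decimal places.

-0.524

Rank w: 8, 3, 2, 4, 7, 5, 1, 6
Rank z: 6, 7, 5, 4, 3, 2, 8, 1
d = rank(w) − rank(z): 2, -4, -3, 0, 4, 3, -7, 5; Σd² = 128
ρ = 1 − 6Σd² / [n(n²−1)] = 1 − 6×128 / (8×63) = 1 − 768/504 ≈ -0.524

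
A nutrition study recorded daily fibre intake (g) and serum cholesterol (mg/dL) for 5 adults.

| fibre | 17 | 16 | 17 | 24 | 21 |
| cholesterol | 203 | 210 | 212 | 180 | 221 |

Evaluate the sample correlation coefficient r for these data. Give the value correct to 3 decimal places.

-0.562

n = 5, Σx = 95, Σy = 1026, Σx² = 1851, Σy² = 211494, Σxy = 19376
nΣxy − ΣxΣy = 96880 − 97470 = -590
nΣx² − (Σx)² = 9255 − 9025 = 230; nΣy² − (Σy)² = 1057470 − 1052676 = 4794
r = -590 / √(230 × 4794) = -590 / 1050.0571 ≈ -0.562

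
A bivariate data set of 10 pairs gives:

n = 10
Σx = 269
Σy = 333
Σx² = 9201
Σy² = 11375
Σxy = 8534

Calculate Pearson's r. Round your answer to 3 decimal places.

-0.565

r = (nΣxy − ΣxΣy) / √[(nΣx² − (Σx)²)(nΣy² − (Σy)²)]
Numerator: 10×8534 − 269×333 = -4237
Denominator: √[(92010 − 72361)(113750 − 110889)] = √[19649 × 2861] = 7497.7189
r = -4237 / 7497.7189 ≈ -0.565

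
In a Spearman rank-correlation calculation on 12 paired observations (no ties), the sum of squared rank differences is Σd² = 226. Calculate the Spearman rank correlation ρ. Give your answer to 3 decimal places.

ρ = 1 − 6Σd² / [n(n²−1)] = 1 − 6×226 / (12×143)
  = 1 − 1356/1716 = 1 − 0.7902 ≈ 0.210

0.210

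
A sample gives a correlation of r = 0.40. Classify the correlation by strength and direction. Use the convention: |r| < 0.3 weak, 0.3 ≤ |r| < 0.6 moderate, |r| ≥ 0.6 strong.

r = 0.40 > 0 so the relationship is positive.
|r| = 0.40, which falls in the moderate range.

moderate positive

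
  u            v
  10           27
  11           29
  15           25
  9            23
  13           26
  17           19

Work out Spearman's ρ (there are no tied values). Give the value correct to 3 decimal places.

Rank u: 2, 3, 5, 1, 4, 6
Rank v: 5, 6, 3, 2, 4, 1
d = rank(u) − rank(v): -3, -3, 2, -1, 0, 5; Σd² = 48
ρ = 1 − 6Σd² / [n(n²−1)] = 1 − 6×48 / (6×35) = 1 − 288/210 ≈ -0.371

-0.371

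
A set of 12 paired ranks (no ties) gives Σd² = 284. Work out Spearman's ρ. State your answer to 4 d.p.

ρ = 1 − 6Σd² / [n(n²−1)] = 1 − 6×284 / (12×143)
  = 1 − 1704/1716 = 1 − 0.99301 ≈ 0.0070

0.0070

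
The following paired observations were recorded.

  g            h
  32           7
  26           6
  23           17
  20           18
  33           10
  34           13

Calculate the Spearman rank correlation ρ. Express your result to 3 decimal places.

-0.429

Rank g: 4, 3, 2, 1, 5, 6
Rank h: 2, 1, 5, 6, 3, 4
d = rank(g) − rank(h): 2, 2, -3, -5, 2, 2; Σd² = 50
ρ = 1 − 6Σd² / [n(n²−1)] = 1 − 6×50 / (6×35) = 1 − 300/210 ≈ -0.429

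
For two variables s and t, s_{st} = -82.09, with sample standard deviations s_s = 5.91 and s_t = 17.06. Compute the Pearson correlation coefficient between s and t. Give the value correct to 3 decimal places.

r = Cov(s,t) / (s_s · s_t) = -82.09 / (5.91 × 17.06)
  = -82.09 / 100.8246 ≈ -0.814

-0.814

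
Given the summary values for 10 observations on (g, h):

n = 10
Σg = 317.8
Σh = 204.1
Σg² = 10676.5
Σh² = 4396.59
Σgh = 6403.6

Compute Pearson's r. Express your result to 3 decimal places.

r = (nΣgh − ΣgΣh) / √[(nΣg² − (Σg)²)(nΣh² − (Σh)²)]
Numerator: 10×6403.6 − 317.8×204.1 = -826.98
Denominator: √[(106765 − 100996.84)(43965.9 − 41656.81)] = √[5768.16 × 2309.09] = 3649.5480
r = -826.98 / 3649.5480 ≈ -0.227

-0.227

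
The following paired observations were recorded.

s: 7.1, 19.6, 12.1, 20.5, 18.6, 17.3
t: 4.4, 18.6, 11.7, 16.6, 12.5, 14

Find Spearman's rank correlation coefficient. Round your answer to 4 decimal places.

Rank s: 1, 5, 2, 6, 4, 3
Rank t: 1, 6, 2, 5, 3, 4
d = rank(s) − rank(t): 0, -1, 0, 1, 1, -1; Σd² = 4
ρ = 1 − 6Σd² / [n(n²−1)] = 1 − 6×4 / (6×35) = 1 − 24/210 ≈ 0.8857

0.8857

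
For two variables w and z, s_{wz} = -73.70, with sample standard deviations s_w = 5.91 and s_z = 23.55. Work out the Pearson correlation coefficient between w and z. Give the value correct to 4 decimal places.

-0.5295

r = Cov(w,z) / (s_w · s_z) = -73.70 / (5.91 × 23.55)
  = -73.70 / 139.1805 ≈ -0.5295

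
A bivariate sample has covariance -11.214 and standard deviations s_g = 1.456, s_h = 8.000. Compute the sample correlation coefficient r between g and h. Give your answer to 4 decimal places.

r = Cov(g,h) / (s_g · s_h) = -11.214 / (1.456 × 8.000)
  = -11.214 / 11.6480 ≈ -0.9627

-0.9627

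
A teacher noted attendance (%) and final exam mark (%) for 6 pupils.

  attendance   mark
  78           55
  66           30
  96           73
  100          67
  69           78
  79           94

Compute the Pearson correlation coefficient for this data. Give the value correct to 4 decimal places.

0.3263

n = 6, Σx = 488, Σy = 397, Σx² = 40658, Σy² = 28663, Σxy = 32786
nΣxy − ΣxΣy = 196716 − 193736 = 2980
nΣx² − (Σx)² = 243948 − 238144 = 5804; nΣy² − (Σy)² = 171978 − 157609 = 14369
r = 2980 / √(5804 × 14369) = 2980 / 9132.2328 ≈ 0.3263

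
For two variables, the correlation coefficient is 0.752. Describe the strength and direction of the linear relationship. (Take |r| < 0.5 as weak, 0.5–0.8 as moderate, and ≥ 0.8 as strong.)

r = 0.752 > 0 so the relationship is positive.
|r| = 0.752, which falls in the moderate range.

moderate positive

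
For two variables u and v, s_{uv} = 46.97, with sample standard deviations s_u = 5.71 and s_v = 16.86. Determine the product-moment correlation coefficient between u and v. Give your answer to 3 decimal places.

r = Cov(u,v) / (s_u · s_v) = 46.97 / (5.71 × 16.86)
  = 46.97 / 96.2706 ≈ 0.488

0.488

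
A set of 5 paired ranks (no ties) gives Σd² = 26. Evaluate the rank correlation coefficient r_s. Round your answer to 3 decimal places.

-0.300

ρ = 1 − 6Σd² / [n(n²−1)] = 1 − 6×26 / (5×24)
  = 1 − 156/120 = 1 − 1.3000 ≈ -0.300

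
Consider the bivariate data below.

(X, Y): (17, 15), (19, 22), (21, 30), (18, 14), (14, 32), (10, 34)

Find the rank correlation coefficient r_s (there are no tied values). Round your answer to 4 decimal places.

-0.4857

Rank X: 3, 5, 6, 4, 2, 1
Rank Y: 2, 3, 4, 1, 5, 6
d = rank(X) − rank(Y): 1, 2, 2, 3, -3, -5; Σd² = 52
ρ = 1 − 6Σd² / [n(n²−1)] = 1 − 6×52 / (6×35) = 1 − 312/210 ≈ -0.4857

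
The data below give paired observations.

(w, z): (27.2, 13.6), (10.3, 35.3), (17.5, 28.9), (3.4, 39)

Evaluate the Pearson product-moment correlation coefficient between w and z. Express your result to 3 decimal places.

-0.974

n = 4, Σw = 58.4, Σz = 116.8, Σw² = 1163.74, Σz² = 3787.26, Σwz = 1371.86
nΣwz − ΣwΣz = 5487.44 − 6821.12 = -1333.68
nΣw² − (Σw)² = 4654.96 − 3410.56 = 1244.4; nΣz² − (Σz)² = 15149.04 − 13642.24 = 1506.8
r = -1333.68 / √(1244.4 × 1506.8) = -1333.68 / 1369.3290 ≈ -0.974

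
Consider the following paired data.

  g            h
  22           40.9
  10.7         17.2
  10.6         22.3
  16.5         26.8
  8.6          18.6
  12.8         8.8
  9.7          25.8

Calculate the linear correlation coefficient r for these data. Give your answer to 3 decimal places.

n = 7, Σg = 90.9, Σh = 160.4, Σg² = 1314.99, Σh² = 4273.22, Σgh = 2285.28
nΣgh − ΣgΣh = 15996.96 − 14580.36 = 1416.6
nΣg² − (Σg)² = 9204.93 − 8262.81 = 942.12; nΣh² − (Σh)² = 29912.54 − 25728.16 = 4184.38
r = 1416.6 / √(942.12 × 4184.38) = 1416.6 / 1985.4944 ≈ 0.713

0.713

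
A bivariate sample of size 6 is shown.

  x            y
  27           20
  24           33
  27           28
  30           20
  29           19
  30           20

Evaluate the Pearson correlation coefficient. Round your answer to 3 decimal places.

n = 6, Σx = 167, Σy = 140, Σx² = 4675, Σy² = 3434, Σxy = 3839
nΣxy − ΣxΣy = 23034 − 23380 = -346
nΣx² − (Σx)² = 28050 − 27889 = 161; nΣy² − (Σy)² = 20604 − 19600 = 1004
r = -346 / √(161 × 1004) = -346 / 402.0497 ≈ -0.861

-0.861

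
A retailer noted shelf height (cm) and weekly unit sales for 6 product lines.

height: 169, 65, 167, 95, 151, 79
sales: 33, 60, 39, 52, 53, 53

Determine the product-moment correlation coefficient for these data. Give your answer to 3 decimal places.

-0.831

n = 6, Σx = 726, Σy = 290, Σx² = 98742, Σy² = 14532, Σxy = 33120
nΣxy − ΣxΣy = 198720 − 210540 = -11820
nΣx² − (Σx)² = 592452 − 527076 = 65376; nΣy² − (Σy)² = 87192 − 84100 = 3092
r = -11820 / √(65376 × 3092) = -11820 / 14217.6859 ≈ -0.831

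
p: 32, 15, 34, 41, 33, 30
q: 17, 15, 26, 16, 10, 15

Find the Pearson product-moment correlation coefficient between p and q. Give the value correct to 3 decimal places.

n = 6, Σp = 185, Σq = 99, Σp² = 6075, Σq² = 1771, Σpq = 3089
nΣpq − ΣpΣq = 18534 − 18315 = 219
nΣp² − (Σp)² = 36450 − 34225 = 2225; nΣq² − (Σq)² = 10626 − 9801 = 825
r = 219 / √(2225 × 825) = 219 / 1354.8524 ≈ 0.162

0.162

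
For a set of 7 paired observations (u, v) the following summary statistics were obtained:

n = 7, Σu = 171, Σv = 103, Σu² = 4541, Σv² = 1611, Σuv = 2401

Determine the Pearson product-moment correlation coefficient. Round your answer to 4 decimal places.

-0.6180

r = (nΣuv − ΣuΣv) / √[(nΣu² − (Σu)²)(nΣv² − (Σv)²)]
Numerator: 7×2401 − 171×103 = -806
Denominator: √[(31787 − 29241)(11277 − 10609)] = √[2546 × 668] = 1304.1196
r = -806 / 1304.1196 ≈ -0.6180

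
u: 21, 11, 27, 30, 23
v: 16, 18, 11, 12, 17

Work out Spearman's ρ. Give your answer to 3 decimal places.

-0.800

Rank u: 2, 1, 4, 5, 3
Rank v: 3, 5, 1, 2, 4
d = rank(u) − rank(v): -1, -4, 3, 3, -1; Σd² = 36
ρ = 1 − 6Σd² / [n(n²−1)] = 1 − 6×36 / (5×24) = 1 − 216/120 ≈ -0.800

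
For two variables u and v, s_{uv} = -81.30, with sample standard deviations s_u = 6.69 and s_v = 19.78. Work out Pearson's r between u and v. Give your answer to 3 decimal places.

-0.614

r = Cov(u,v) / (s_u · s_v) = -81.30 / (6.69 × 19.78)
  = -81.30 / 132.3282 ≈ -0.614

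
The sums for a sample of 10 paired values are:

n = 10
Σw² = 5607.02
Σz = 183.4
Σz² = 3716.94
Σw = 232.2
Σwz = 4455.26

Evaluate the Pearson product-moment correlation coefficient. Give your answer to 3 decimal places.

r = (nΣwz − ΣwΣz) / √[(nΣw² − (Σw)²)(nΣz² − (Σz)²)]
Numerator: 10×4455.26 − 232.2×183.4 = 1967.12
Denominator: √[(56070.2 − 53916.84)(37169.4 − 33635.56)] = √[2153.36 × 3533.84] = 2758.5557
r = 1967.12 / 2758.5557 ≈ 0.713

0.713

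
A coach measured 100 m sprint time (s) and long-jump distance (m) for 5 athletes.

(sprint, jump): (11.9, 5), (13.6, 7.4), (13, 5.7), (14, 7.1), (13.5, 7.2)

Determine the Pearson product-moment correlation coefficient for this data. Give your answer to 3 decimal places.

n = 5, Σx = 66, Σy = 32.4, Σx² = 873.82, Σy² = 214.5, Σxy = 430.84
nΣxy − ΣxΣy = 2154.2 − 2138.4 = 15.8
nΣx² − (Σx)² = 4369.1 − 4356 = 13.1; nΣy² − (Σy)² = 1072.5 − 1049.76 = 22.74
r = 15.8 / √(13.1 × 22.74) = 15.8 / 17.2596 ≈ 0.915

0.915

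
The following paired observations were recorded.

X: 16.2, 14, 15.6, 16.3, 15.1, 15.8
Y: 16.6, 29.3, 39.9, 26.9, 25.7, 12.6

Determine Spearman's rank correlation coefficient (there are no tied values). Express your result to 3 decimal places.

Rank X: 5, 1, 3, 6, 2, 4
Rank Y: 2, 5, 6, 4, 3, 1
d = rank(X) − rank(Y): 3, -4, -3, 2, -1, 3; Σd² = 48
ρ = 1 − 6Σd² / [n(n²−1)] = 1 − 6×48 / (6×35) = 1 − 288/210 ≈ -0.371

-0.371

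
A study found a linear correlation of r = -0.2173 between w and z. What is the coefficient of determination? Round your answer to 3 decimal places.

r² = (-0.2173)² = 0.047

0.047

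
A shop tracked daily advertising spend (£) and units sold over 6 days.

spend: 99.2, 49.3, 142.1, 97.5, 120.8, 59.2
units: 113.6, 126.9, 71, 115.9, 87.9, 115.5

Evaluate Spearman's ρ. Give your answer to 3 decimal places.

-0.943

Rank spend: 4, 1, 6, 3, 5, 2
Rank units: 3, 6, 1, 5, 2, 4
d = rank(spend) − rank(units): 1, -5, 5, -2, 3, -2; Σd² = 68
ρ = 1 − 6Σd² / [n(n²−1)] = 1 − 6×68 / (6×35) = 1 − 408/210 ≈ -0.943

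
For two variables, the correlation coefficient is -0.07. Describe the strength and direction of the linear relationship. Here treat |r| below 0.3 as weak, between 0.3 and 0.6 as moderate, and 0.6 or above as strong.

r = -0.07 < 0 so the relationship is negative.
|r| = 0.07, which falls in the weak range.

weak negative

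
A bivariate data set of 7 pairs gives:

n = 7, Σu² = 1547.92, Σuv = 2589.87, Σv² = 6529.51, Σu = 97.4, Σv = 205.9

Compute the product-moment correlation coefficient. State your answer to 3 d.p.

r = (nΣuv − ΣuΣv) / √[(nΣu² − (Σu)²)(nΣv² − (Σv)²)]
Numerator: 7×2589.87 − 97.4×205.9 = -1925.57
Denominator: √[(10835.44 − 9486.76)(45706.57 − 42394.81)] = √[1348.68 × 3311.76] = 2113.4106
r = -1925.57 / 2113.4106 ≈ -0.911

-0.911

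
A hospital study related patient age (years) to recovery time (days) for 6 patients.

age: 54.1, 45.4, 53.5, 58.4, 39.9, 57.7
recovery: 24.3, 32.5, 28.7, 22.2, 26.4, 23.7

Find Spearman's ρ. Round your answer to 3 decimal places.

Rank age: 4, 2, 3, 6, 1, 5
Rank recovery: 3, 6, 5, 1, 4, 2
d = rank(age) − rank(recovery): 1, -4, -2, 5, -3, 3; Σd² = 64
ρ = 1 − 6Σd² / [n(n²−1)] = 1 − 6×64 / (6×35) = 1 − 384/210 ≈ -0.829

-0.829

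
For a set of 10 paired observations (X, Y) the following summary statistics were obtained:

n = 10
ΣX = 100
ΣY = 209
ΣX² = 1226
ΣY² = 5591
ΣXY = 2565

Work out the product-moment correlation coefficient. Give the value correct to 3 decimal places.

r = (nΣXY − ΣXΣY) / √[(nΣX² − (ΣX)²)(nΣY² − (ΣY)²)]
Numerator: 10×2565 − 100×209 = 4750
Denominator: √[(12260 − 10000)(55910 − 43681)] = √[2260 × 12229] = 5257.1418
r = 4750 / 5257.1418 ≈ 0.904

0.904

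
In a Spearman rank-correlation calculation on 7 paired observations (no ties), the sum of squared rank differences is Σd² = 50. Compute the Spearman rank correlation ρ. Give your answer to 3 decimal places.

ρ = 1 − 6Σd² / [n(n²−1)] = 1 − 6×50 / (7×48)
  = 1 − 300/336 = 1 − 0.8929 ≈ 0.107

0.107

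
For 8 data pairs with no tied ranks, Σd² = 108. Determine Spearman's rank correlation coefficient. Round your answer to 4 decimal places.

-0.2857

ρ = 1 − 6Σd² / [n(n²−1)] = 1 − 6×108 / (8×63)
  = 1 − 648/504 = 1 − 1.28571 ≈ -0.2857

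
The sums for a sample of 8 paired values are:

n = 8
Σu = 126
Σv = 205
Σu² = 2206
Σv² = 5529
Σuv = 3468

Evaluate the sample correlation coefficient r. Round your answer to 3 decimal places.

r = (nΣuv − ΣuΣv) / √[(nΣu² − (Σu)²)(nΣv² − (Σv)²)]
Numerator: 8×3468 − 126×205 = 1914
Denominator: √[(17648 − 15876)(44232 − 42025)] = √[1772 × 2207] = 1977.5753
r = 1914 / 1977.5753 ≈ 0.968

0.968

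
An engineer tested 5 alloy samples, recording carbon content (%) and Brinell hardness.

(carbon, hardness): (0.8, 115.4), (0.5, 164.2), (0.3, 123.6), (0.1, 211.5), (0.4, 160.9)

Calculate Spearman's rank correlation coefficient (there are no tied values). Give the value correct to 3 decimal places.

Rank carbon: 5, 4, 2, 1, 3
Rank hardness: 1, 4, 2, 5, 3
d = rank(carbon) − rank(hardness): 4, 0, 0, -4, 0; Σd² = 32
ρ = 1 − 6Σd² / [n(n²−1)] = 1 − 6×32 / (5×24) = 1 − 192/120 ≈ -0.600

-0.600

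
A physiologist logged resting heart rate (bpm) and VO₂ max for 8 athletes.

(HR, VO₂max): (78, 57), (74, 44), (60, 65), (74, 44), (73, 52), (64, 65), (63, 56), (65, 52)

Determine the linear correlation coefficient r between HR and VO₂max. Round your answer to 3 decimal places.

n = 8, Σx = 551, Σy = 435, Σx² = 38255, Σy² = 24115, Σxy = 29722
nΣxy − ΣxΣy = 237776 − 239685 = -1909
nΣx² − (Σx)² = 306040 − 303601 = 2439; nΣy² − (Σy)² = 192920 − 189225 = 3695
r = -1909 / √(2439 × 3695) = -1909 / 3002.0168 ≈ -0.636

-0.636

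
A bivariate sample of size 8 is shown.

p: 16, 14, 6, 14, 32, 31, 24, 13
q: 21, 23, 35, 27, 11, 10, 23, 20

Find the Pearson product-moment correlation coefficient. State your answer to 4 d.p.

-0.8873

n = 8, Σp = 150, Σq = 170, Σp² = 3414, Σq² = 4074, Σpq = 2720
nΣpq − ΣpΣq = 21760 − 25500 = -3740
nΣp² − (Σp)² = 27312 − 22500 = 4812; nΣq² − (Σq)² = 32592 − 28900 = 3692
r = -3740 / √(4812 × 3692) = -3740 / 4214.9619 ≈ -0.8873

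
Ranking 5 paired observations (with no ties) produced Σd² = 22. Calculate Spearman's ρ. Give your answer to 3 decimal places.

-0.100

ρ = 1 − 6Σd² / [n(n²−1)] = 1 − 6×22 / (5×24)
  = 1 − 132/120 = 1 − 1.1000 ≈ -0.100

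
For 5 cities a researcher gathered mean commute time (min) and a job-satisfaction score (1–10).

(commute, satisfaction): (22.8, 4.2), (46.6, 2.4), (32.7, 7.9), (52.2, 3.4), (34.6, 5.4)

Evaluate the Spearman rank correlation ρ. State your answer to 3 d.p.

Rank commute: 1, 4, 2, 5, 3
Rank satisfaction: 3, 1, 5, 2, 4
d = rank(commute) − rank(satisfaction): -2, 3, -3, 3, -1; Σd² = 32
ρ = 1 − 6Σd² / [n(n²−1)] = 1 − 6×32 / (5×24) = 1 − 192/120 ≈ -0.600

-0.600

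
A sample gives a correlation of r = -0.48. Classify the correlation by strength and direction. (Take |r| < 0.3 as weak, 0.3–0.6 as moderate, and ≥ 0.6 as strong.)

r = -0.48 < 0 so the relationship is negative.
|r| = 0.48, which falls in the moderate range.

moderate negative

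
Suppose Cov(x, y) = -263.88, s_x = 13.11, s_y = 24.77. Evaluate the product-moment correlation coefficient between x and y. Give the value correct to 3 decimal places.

-0.813

r = Cov(x,y) / (s_x · s_y) = -263.88 / (13.11 × 24.77)
  = -263.88 / 324.7347 ≈ -0.813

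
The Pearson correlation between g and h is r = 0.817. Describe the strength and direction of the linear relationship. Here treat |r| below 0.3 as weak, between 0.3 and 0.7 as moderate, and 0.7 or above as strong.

strong positive

r = 0.817 > 0 so the relationship is positive.
|r| = 0.817, which falls in the strong range.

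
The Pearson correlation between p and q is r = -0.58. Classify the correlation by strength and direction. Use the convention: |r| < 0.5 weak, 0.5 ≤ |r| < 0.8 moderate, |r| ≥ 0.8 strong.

r = -0.58 < 0 so the relationship is negative.
|r| = 0.58, which falls in the moderate range.

moderate negative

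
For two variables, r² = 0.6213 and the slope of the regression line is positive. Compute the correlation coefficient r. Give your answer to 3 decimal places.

|r| = √0.6213 = 0.788
The association is positive, so r = 0.788.

0.788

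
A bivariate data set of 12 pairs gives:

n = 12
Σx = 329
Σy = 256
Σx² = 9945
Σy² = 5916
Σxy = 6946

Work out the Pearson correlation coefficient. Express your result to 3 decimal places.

-0.112

r = (nΣxy − ΣxΣy) / √[(nΣx² − (Σx)²)(nΣy² − (Σy)²)]
Numerator: 12×6946 − 329×256 = -872
Denominator: √[(119340 − 108241)(70992 − 65536)] = √[11099 × 5456] = 7781.7828
r = -872 / 7781.7828 ≈ -0.112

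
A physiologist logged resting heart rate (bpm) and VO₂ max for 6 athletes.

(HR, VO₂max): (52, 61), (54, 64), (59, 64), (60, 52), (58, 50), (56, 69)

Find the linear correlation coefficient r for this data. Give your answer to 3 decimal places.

n = 6, Σx = 339, Σy = 360, Σx² = 19201, Σy² = 21878, Σxy = 20288
nΣxy − ΣxΣy = 121728 − 122040 = -312
nΣx² − (Σx)² = 115206 − 114921 = 285; nΣy² − (Σy)² = 131268 − 129600 = 1668
r = -312 / √(285 × 1668) = -312 / 689.4781 ≈ -0.453

-0.453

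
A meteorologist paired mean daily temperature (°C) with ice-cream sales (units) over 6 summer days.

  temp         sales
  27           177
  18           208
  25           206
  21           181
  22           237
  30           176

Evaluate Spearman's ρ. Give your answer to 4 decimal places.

Rank temp: 5, 1, 4, 2, 3, 6
Rank sales: 2, 5, 4, 3, 6, 1
d = rank(temp) − rank(sales): 3, -4, 0, -1, -3, 5; Σd² = 60
ρ = 1 − 6Σd² / [n(n²−1)] = 1 − 6×60 / (6×35) = 1 − 360/210 ≈ -0.7143

-0.7143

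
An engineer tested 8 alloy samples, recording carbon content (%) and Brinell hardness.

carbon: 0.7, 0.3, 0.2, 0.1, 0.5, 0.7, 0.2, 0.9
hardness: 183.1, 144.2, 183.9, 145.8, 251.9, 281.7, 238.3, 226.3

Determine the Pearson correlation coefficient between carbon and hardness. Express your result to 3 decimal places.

n = 8, Σx = 3.6, Σy = 1655.2, Σx² = 2.22, Σy² = 360203.18, Σxy = 797.26
nΣxy − ΣxΣy = 6378.08 − 5958.72 = 419.36
nΣx² − (Σx)² = 17.76 − 12.96 = 4.8; nΣy² − (Σy)² = 2881625.44 − 2739687.04 = 141938.4
r = 419.36 / √(4.8 × 141938.4) = 419.36 / 825.4116 ≈ 0.508

0.508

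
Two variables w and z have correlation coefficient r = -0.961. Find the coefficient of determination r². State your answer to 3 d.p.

0.924

r² = (-0.961)² = 0.924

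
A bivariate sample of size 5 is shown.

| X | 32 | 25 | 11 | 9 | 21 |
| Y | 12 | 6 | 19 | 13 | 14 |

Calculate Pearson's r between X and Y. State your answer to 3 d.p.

n = 5, ΣX = 98, ΣY = 64, ΣX² = 2292, ΣY² = 906, ΣXY = 1154
nΣXY − ΣXΣY = 5770 − 6272 = -502
nΣX² − (ΣX)² = 11460 − 9604 = 1856; nΣY² − (ΣY)² = 4530 − 4096 = 434
r = -502 / √(1856 × 434) = -502 / 897.4987 ≈ -0.559

-0.559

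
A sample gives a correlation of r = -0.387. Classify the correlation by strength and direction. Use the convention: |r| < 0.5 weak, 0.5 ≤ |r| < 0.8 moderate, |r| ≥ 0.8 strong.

weak negative

r = -0.387 < 0 so the relationship is negative.
|r| = 0.387, which falls in the weak range.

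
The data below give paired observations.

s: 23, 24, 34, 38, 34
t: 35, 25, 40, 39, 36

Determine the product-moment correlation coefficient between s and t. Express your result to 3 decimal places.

0.727

n = 5, Σs = 153, Σt = 175, Σs² = 4861, Σt² = 6267, Σst = 5471
nΣst − ΣsΣt = 27355 − 26775 = 580
nΣs² − (Σs)² = 24305 − 23409 = 896; nΣt² − (Σt)² = 31335 − 30625 = 710
r = 580 / √(896 × 710) = 580 / 797.5964 ≈ 0.727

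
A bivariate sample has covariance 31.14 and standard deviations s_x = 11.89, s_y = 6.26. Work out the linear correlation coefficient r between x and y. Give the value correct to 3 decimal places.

0.418

r = Cov(x,y) / (s_x · s_y) = 31.14 / (11.89 × 6.26)
  = 31.14 / 74.4314 ≈ 0.418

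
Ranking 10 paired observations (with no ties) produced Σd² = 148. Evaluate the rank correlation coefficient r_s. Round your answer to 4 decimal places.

0.1030

ρ = 1 − 6Σd² / [n(n²−1)] = 1 − 6×148 / (10×99)
  = 1 − 888/990 = 1 − 0.89697 ≈ 0.1030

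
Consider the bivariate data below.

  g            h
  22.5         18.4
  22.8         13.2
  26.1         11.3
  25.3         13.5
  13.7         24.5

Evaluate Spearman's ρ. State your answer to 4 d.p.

Rank g: 2, 3, 5, 4, 1
Rank h: 4, 2, 1, 3, 5
d = rank(g) − rank(h): -2, 1, 4, 1, -4; Σd² = 38
ρ = 1 − 6Σd² / [n(n²−1)] = 1 − 6×38 / (5×24) = 1 − 228/120 ≈ -0.9000

-0.9000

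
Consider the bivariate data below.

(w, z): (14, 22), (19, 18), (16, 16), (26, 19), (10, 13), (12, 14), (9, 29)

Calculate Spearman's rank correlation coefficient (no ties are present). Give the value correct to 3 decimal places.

Rank w: 4, 6, 5, 7, 2, 3, 1
Rank z: 6, 4, 3, 5, 1, 2, 7
d = rank(w) − rank(z): -2, 2, 2, 2, 1, 1, -6; Σd² = 54
ρ = 1 − 6Σd² / [n(n²−1)] = 1 − 6×54 / (7×48) = 1 − 324/336 ≈ 0.036

0.036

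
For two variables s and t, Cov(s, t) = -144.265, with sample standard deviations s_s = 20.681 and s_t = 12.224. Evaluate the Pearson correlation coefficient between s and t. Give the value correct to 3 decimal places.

r = Cov(s,t) / (s_s · s_t) = -144.265 / (20.681 × 12.224)
  = -144.265 / 252.8045 ≈ -0.571

-0.571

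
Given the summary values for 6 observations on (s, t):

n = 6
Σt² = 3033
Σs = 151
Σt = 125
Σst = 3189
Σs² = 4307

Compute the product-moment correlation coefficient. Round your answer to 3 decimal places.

r = (nΣst − ΣsΣt) / √[(nΣs² − (Σs)²)(nΣt² − (Σt)²)]
Numerator: 6×3189 − 151×125 = 259
Denominator: √[(25842 − 22801)(18198 − 15625)] = √[3041 × 2573] = 2797.2295
r = 259 / 2797.2295 ≈ 0.093

0.093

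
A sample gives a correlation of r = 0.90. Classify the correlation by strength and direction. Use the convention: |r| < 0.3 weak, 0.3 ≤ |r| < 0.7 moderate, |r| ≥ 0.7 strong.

r = 0.90 > 0 so the relationship is positive.
|r| = 0.90, which falls in the strong range.

strong positive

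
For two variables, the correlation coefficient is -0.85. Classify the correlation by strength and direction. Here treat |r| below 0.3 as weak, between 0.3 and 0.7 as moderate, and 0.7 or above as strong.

strong negative

r = -0.85 < 0 so the relationship is negative.
|r| = 0.85, which falls in the strong range.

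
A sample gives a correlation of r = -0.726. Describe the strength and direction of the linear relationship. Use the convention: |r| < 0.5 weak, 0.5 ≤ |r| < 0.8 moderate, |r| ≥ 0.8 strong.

r = -0.726 < 0 so the relationship is negative.
|r| = 0.726, which falls in the moderate range.

moderate negative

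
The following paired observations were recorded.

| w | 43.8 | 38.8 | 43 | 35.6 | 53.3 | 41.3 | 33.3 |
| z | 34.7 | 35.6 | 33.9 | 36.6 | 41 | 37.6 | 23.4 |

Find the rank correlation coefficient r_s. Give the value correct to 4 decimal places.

0.4286

Rank w: 6, 3, 5, 2, 7, 4, 1
Rank z: 3, 4, 2, 5, 7, 6, 1
d = rank(w) − rank(z): 3, -1, 3, -3, 0, -2, 0; Σd² = 32
ρ = 1 − 6Σd² / [n(n²−1)] = 1 − 6×32 / (7×48) = 1 − 192/336 ≈ 0.4286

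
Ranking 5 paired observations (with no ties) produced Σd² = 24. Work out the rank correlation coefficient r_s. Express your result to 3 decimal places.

-0.200

ρ = 1 − 6Σd² / [n(n²−1)] = 1 − 6×24 / (5×24)
  = 1 − 144/120 = 1 − 1.2000 ≈ -0.200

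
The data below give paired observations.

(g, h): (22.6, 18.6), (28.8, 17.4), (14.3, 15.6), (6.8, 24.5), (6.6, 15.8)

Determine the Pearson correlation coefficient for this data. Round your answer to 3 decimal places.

n = 5, Σg = 79.1, Σh = 91.9, Σg² = 1634.49, Σh² = 1741.97, Σgh = 1415.44
nΣgh − ΣgΣh = 7077.2 − 7269.29 = -192.09
nΣg² − (Σg)² = 8172.45 − 6256.81 = 1915.64; nΣh² − (Σh)² = 8709.85 − 8445.61 = 264.24
r = -192.09 / √(1915.64 × 264.24) = -192.09 / 711.4694 ≈ -0.270

-0.270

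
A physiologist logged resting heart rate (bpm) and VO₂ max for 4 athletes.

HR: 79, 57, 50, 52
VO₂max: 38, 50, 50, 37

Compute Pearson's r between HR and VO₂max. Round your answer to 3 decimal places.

n = 4, Σx = 238, Σy = 175, Σx² = 14694, Σy² = 7813, Σxy = 10276
nΣxy − ΣxΣy = 41104 − 41650 = -546
nΣx² − (Σx)² = 58776 − 56644 = 2132; nΣy² − (Σy)² = 31252 − 30625 = 627
r = -546 / √(2132 × 627) = -546 / 1156.1851 ≈ -0.472

-0.472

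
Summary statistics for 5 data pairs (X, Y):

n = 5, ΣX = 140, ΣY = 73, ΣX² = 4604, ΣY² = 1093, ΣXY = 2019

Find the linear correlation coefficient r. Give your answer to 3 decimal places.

-0.183

r = (nΣXY − ΣXΣY) / √[(nΣX² − (ΣX)²)(nΣY² − (ΣY)²)]
Numerator: 5×2019 − 140×73 = -125
Denominator: √[(23020 − 19600)(5465 − 5329)] = √[3420 × 136] = 681.9971
r = -125 / 681.9971 ≈ -0.183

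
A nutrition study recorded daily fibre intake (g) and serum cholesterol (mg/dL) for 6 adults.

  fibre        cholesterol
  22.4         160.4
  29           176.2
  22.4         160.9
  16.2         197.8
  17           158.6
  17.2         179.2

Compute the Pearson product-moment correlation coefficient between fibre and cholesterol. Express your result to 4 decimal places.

-0.2536

n = 6, Σx = 124.2, Σy = 1033.1, Σx² = 2691.8, Σy² = 179054.85, Σxy = 21289.72
nΣxy − ΣxΣy = 127738.32 − 128311.02 = -572.7
nΣx² − (Σx)² = 16150.8 − 15425.64 = 725.16; nΣy² − (Σy)² = 1074329.1 − 1067295.61 = 7033.49
r = -572.7 / √(725.16 × 7033.49) = -572.7 / 2258.4078 ≈ -0.2536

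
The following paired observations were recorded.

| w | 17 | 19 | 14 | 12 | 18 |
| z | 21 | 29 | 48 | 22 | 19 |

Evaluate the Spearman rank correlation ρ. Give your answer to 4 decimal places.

-0.2000

Rank w: 3, 5, 2, 1, 4
Rank z: 2, 4, 5, 3, 1
d = rank(w) − rank(z): 1, 1, -3, -2, 3; Σd² = 24
ρ = 1 − 6Σd² / [n(n²−1)] = 1 − 6×24 / (5×24) = 1 − 144/120 ≈ -0.2000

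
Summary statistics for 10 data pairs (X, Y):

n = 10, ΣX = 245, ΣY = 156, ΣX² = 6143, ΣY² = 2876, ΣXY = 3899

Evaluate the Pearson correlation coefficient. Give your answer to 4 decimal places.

0.3088

r = (nΣXY − ΣXΣY) / √[(nΣX² − (ΣX)²)(nΣY² − (ΣY)²)]
Numerator: 10×3899 − 245×156 = 770
Denominator: √[(61430 − 60025)(28760 − 24336)] = √[1405 × 4424] = 2493.1346
r = 770 / 2493.1346 ≈ 0.3088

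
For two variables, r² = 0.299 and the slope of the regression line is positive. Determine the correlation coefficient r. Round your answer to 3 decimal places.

0.547

|r| = √0.299 = 0.547
The association is positive, so r = 0.547.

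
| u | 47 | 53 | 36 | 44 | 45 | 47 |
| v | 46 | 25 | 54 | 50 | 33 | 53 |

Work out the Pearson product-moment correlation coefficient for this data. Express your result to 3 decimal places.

-0.686

n = 6, Σu = 272, Σv = 261, Σu² = 12484, Σv² = 12055, Σuv = 11607
nΣuv − ΣuΣv = 69642 − 70992 = -1350
nΣu² − (Σu)² = 74904 − 73984 = 920; nΣv² − (Σv)² = 72330 − 68121 = 4209
r = -1350 / √(920 × 4209) = -1350 / 1967.8110 ≈ -0.686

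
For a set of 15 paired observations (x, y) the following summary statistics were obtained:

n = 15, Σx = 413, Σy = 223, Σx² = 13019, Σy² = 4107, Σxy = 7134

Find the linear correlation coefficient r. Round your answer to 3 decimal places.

0.870

r = (nΣxy − ΣxΣy) / √[(nΣx² − (Σx)²)(nΣy² − (Σy)²)]
Numerator: 15×7134 − 413×223 = 14911
Denominator: √[(195285 − 170569)(61605 − 49729)] = √[24716 × 11876] = 17132.6360
r = 14911 / 17132.6360 ≈ 0.870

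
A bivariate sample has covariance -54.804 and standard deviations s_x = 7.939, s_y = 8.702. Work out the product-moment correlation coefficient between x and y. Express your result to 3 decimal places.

-0.793

r = Cov(x,y) / (s_x · s_y) = -54.804 / (7.939 × 8.702)
  = -54.804 / 69.0852 ≈ -0.793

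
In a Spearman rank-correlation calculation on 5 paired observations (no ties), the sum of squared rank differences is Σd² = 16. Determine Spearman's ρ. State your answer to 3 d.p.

0.200

ρ = 1 − 6Σd² / [n(n²−1)] = 1 − 6×16 / (5×24)
  = 1 − 96/120 = 1 − 0.8000 ≈ 0.200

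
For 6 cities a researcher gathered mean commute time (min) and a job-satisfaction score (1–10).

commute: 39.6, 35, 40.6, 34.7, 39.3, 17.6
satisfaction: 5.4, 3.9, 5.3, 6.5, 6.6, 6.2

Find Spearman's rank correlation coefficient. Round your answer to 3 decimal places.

-0.314

Rank commute: 5, 3, 6, 2, 4, 1
Rank satisfaction: 3, 1, 2, 5, 6, 4
d = rank(commute) − rank(satisfaction): 2, 2, 4, -3, -2, -3; Σd² = 46
ρ = 1 − 6Σd² / [n(n²−1)] = 1 − 6×46 / (6×35) = 1 − 276/210 ≈ -0.314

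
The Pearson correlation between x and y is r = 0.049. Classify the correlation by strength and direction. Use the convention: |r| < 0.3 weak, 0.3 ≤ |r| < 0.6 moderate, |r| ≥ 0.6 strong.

r = 0.049 > 0 so the relationship is positive.
|r| = 0.049, which falls in the weak range.

weak positive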